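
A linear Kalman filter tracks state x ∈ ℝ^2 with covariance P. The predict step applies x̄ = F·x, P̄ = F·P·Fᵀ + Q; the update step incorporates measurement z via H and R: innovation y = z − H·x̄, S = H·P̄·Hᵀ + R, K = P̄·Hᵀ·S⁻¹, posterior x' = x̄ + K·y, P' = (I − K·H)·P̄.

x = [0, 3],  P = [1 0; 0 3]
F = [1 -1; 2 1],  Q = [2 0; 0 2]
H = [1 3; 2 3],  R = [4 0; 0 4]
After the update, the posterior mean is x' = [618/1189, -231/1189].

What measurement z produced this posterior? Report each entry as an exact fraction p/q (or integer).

z = [-3, 3]

x̄ = F·x = [-3, 3]
P̄ = F·P·Fᵀ + Q = [6 -1; -1 9]
S = H·P̄·Hᵀ + R = [85 84; 84 97]
K = P̄·Hᵀ·S⁻¹ = [-465/1189 513/1189; 422/1189 -59/1189]
x' − x̄ = [4185/1189, -3798/1189] = K·y
y = (KᵀK)⁻¹·Kᵀ·(x' − x̄) = [-9, 0]
z = y + H·x̄ = [-9, 0] + [6, 3] = [-3, 3]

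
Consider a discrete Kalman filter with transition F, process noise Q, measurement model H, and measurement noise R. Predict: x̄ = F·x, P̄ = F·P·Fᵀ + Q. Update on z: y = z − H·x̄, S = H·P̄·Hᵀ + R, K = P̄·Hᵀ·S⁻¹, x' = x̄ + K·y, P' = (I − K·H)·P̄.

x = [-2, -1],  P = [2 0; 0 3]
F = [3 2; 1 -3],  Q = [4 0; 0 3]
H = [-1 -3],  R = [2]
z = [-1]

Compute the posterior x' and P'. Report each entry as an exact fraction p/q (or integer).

x̄ = F·x = [-8, 1]
P̄ = F·P·Fᵀ + Q = [34 -12; -12 32]
y = z − H·x̄ = [-6]
S = H·P̄·Hᵀ + R = [252]
K = P̄·Hᵀ·S⁻¹ = [1/126; -1/3]
x' = x̄ + K·y = [-169/21, 3]
P' = (I − K·H)·P̄ = [2141/63 -34/3; -34/3 4]

x' = [-169/21, 3]
P' = [2141/63 -34/3; -34/3 4]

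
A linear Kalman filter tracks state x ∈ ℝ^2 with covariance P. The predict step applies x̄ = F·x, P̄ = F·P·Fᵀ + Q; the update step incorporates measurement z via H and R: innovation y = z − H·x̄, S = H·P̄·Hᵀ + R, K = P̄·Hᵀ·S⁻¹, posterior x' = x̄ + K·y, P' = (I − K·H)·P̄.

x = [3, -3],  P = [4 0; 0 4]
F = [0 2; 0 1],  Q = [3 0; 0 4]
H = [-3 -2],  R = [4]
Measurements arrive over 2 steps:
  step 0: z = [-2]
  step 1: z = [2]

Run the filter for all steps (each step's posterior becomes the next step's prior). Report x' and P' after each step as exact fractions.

step 0: x̄ = F·x = [-6, -3]
step 0: P̄ = F·P·Fᵀ + Q = [19 8; 8 8]
step 0: y = z − H·x̄ = [-26]
step 0: S = H·P̄·Hᵀ + R = [303]
step 0: K = P̄·Hᵀ·S⁻¹ = [-73/303; -40/303]
step 0: x' = x̄ + K·y = [80/303, 131/303]
step 0: P' = (I − K·H)·P̄ = [428/303 -496/303; -496/303 824/303]
step 1: x̄ = F·x = [262/303, 131/303]
step 1: P̄ = F·P·Fᵀ + Q = [4205/303 1648/303; 1648/303 2036/303]
step 1: y = z − H·x̄ = [1654/303]
step 1: S = H·P̄·Hᵀ + R = [66977/303]
step 1: K = P̄·Hᵀ·S⁻¹ = [-15911/66977; -9016/66977]
step 1: x' = x̄ + K·y = [-28940/66977, -20259/66977]
step 1: P' = (I − K·H)·P̄ = [93988/66977 -109160/66977; -109160/66977 181772/66977]

step 0: x' = [80/303, 131/303], P' = [428/303 -496/303; -496/303 824/303]
step 1: x' = [-28940/66977, -20259/66977], P' = [93988/66977 -109160/66977; -109160/66977 181772/66977]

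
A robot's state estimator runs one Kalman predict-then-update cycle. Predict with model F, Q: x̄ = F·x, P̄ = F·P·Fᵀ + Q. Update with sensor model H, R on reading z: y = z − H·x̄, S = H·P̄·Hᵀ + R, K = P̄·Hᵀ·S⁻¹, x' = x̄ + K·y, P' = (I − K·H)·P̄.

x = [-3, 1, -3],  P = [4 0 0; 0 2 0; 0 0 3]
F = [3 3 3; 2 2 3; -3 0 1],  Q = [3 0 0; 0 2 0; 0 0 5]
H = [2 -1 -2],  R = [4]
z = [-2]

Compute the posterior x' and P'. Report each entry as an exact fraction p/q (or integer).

x̄ = F·x = [-15, -13, 6]
P̄ = F·P·Fᵀ + Q = [84 63 -27; 63 53 -15; -27 -15 44]
y = z − H·x̄ = [27]
S = H·P̄·Hᵀ + R = [473]
K = P̄·Hᵀ·S⁻¹ = [159/473; 103/473; -127/473]
x' = x̄ + K·y = [-2802/473, -3368/473, -591/473]
P' = (I − K·H)·P̄ = [14451/473 13422/473 7422/473; 13422/473 14460/473 5986/473; 7422/473 5986/473 4683/473]

x' = [-2802/473, -3368/473, -591/473]
P' = [14451/473 13422/473 7422/473; 13422/473 14460/473 5986/473; 7422/473 5986/473 4683/473]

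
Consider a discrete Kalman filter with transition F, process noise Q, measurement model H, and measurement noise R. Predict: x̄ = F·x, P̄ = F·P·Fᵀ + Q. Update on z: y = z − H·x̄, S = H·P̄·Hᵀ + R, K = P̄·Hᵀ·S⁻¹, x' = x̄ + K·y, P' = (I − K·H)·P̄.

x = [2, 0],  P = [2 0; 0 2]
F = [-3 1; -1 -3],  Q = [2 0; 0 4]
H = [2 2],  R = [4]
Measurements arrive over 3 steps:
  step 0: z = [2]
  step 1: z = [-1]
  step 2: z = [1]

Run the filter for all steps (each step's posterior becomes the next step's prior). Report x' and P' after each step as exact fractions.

step 0: x̄ = F·x = [-6, -2]
step 0: P̄ = F·P·Fᵀ + Q = [22 0; 0 24]
step 0: y = z − H·x̄ = [18]
step 0: S = H·P̄·Hᵀ + R = [188]
step 0: K = P̄·Hᵀ·S⁻¹ = [11/47; 12/47]
step 0: x' = x̄ + K·y = [-84/47, 122/47]
step 0: P' = (I − K·H)·P̄ = [550/47 -528/47; -528/47 552/47]
step 1: x̄ = F·x = [374/47, -6]
step 1: P̄ = F·P·Fᵀ + Q = [8764/47 -90; -90 54]
step 1: y = z − H·x̄ = [-231/47]
step 1: S = H·P̄·Hᵀ + R = [11556/47]
step 1: K = P̄·Hᵀ·S⁻¹ = [2267/2889; -94/321]
step 1: x' = x̄ + K·y = [3949/963, -488/107]
step 1: P' = (I − K·H)·P̄ = [101320/2889 -10754/321; -10754/321 3522/107]
step 2: x̄ = F·x = [-5413/321, 9227/963]
step 2: P̄ = F·P·Fᵀ + Q = [177052/321 -251870/963; -251870/963 388006/2889]
step 2: y = z − H·x̄ = [14987/963]
step 2: S = H·P̄·Hᵀ + R = [1892572/2889]
step 2: K = P̄·Hᵀ·S⁻¹ = [418929/473143; -183802/473143]
step 2: x' = x̄ + K·y = [-1458858/473143, 1672949/473143]
step 2: P' = (I − K·H)·P̄ = [17975840/473143 -17137982/473143; -17137982/473143 16770378/473143]

step 0: x' = [-84/47, 122/47], P' = [550/47 -528/47; -528/47 552/47]
step 1: x' = [3949/963, -488/107], P' = [101320/2889 -10754/321; -10754/321 3522/107]
step 2: x' = [-1458858/473143, 1672949/473143], P' = [17975840/473143 -17137982/473143; -17137982/473143 16770378/473143]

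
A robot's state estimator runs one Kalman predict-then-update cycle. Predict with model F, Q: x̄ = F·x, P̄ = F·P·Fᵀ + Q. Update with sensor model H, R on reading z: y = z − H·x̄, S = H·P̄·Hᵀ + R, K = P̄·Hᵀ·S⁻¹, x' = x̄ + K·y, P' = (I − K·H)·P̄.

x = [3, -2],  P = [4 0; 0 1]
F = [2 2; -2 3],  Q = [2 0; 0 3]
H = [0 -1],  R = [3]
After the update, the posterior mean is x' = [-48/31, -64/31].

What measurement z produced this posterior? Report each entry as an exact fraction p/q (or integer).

x̄ = F·x = [2, -12]
P̄ = F·P·Fᵀ + Q = [22 -10; -10 28]
S = H·P̄·Hᵀ + R = [31]
K = P̄·Hᵀ·S⁻¹ = [10/31; -28/31]
x' − x̄ = [-110/31, 308/31] = K·y
y = (KᵀK)⁻¹·Kᵀ·(x' − x̄) = [-11]
z = y + H·x̄ = [-11] + [12] = [1]

z = [1]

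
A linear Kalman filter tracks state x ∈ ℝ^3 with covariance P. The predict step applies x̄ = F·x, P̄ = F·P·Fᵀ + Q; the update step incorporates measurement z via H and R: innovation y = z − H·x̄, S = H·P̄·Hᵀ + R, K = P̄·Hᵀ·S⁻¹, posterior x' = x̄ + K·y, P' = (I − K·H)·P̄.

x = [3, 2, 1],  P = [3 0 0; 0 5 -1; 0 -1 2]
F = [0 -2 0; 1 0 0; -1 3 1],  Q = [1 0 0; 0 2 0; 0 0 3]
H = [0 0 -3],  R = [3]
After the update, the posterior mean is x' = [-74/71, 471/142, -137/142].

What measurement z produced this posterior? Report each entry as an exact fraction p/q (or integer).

z = [3]

x̄ = F·x = [-4, 3, 4]
P̄ = F·P·Fᵀ + Q = [21 0 -28; 0 5 -3; -28 -3 47]
S = H·P̄·Hᵀ + R = [426]
K = P̄·Hᵀ·S⁻¹ = [14/71; 3/142; -47/142]
x' − x̄ = [210/71, 45/142, -705/142] = K·y
y = (KᵀK)⁻¹·Kᵀ·(x' − x̄) = [15]
z = y + H·x̄ = [15] + [-12] = [3]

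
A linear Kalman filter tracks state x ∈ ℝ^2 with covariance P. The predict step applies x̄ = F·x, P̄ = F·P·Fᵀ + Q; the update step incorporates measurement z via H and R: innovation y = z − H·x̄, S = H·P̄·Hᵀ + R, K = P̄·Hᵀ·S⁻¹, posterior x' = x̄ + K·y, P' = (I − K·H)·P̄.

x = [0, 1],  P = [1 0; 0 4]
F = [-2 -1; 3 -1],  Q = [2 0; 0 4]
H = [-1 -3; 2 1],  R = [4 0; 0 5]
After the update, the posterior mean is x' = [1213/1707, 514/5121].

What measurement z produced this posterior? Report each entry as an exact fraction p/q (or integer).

x̄ = F·x = [-1, -1]
P̄ = F·P·Fᵀ + Q = [10 -2; -2 17]
S = H·P̄·Hᵀ + R = [155 -57; -57 54]
K = P̄·Hᵀ·S⁻¹ = [90/569 854/1707; -635/1707 -778/5121]
x' − x̄ = [2920/1707, 5635/5121] = K·y
y = (KᵀK)⁻¹·Kᵀ·(x' − x̄) = [-5, 5]
z = y + H·x̄ = [-5, 5] + [4, -3] = [-1, 2]

z = [-1, 2]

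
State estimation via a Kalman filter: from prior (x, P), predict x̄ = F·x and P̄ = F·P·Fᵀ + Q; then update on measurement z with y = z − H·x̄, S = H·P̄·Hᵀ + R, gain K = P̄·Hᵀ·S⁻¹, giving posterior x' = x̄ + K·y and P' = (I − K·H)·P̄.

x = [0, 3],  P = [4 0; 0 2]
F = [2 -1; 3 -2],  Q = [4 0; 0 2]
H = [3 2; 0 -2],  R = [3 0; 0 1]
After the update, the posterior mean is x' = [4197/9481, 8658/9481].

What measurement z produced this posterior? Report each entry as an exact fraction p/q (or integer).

z = [3, -2]

x̄ = F·x = [-3, -6]
P̄ = F·P·Fᵀ + Q = [22 28; 28 46]
S = H·P̄·Hᵀ + R = [721 -352; -352 185]
K = P̄·Hᵀ·S⁻¹ = [2858/9481 2568/9481; 176/9481 -4380/9481]
x' − x̄ = [32640/9481, 65544/9481] = K·y
y = (KᵀK)⁻¹·Kᵀ·(x' − x̄) = [24, -14]
z = y + H·x̄ = [24, -14] + [-21, 12] = [3, -2]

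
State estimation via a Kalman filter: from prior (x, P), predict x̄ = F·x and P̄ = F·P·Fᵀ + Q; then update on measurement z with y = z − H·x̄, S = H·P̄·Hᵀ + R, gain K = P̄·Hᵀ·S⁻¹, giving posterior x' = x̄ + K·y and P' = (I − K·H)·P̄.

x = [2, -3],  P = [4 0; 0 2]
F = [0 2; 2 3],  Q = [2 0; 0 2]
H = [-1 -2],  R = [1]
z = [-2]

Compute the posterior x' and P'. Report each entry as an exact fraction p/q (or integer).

x' = [-606/203, 71/29]
P' = [874/203 -60/29; -60/29 36/29]

x̄ = F·x = [-6, -5]
P̄ = F·P·Fᵀ + Q = [10 12; 12 36]
y = z − H·x̄ = [-18]
S = H·P̄·Hᵀ + R = [203]
K = P̄·Hᵀ·S⁻¹ = [-34/203; -12/29]
x' = x̄ + K·y = [-606/203, 71/29]
P' = (I − K·H)·P̄ = [874/203 -60/29; -60/29 36/29]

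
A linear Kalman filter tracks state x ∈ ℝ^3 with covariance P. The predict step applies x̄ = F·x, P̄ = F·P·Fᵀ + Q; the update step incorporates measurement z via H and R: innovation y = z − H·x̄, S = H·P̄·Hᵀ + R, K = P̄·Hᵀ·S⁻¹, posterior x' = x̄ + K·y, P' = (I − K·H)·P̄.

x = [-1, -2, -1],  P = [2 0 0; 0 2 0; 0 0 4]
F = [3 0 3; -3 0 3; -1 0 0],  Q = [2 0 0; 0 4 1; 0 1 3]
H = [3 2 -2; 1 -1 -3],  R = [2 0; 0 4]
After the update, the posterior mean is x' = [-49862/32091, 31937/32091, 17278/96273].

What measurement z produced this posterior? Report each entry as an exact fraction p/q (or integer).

x̄ = F·x = [-6, 0, 1]
P̄ = F·P·Fᵀ + Q = [56 18 -6; 18 58 7; -6 7 5]
S = H·P̄·Hᵀ + R = [990 102; 102 205]
K = P̄·Hᵀ·S⁻¹ = [6428/32091 1856/10697; 6367/32091 -4239/10697; -7/96273 -4382/32091]
x' − x̄ = [142684/32091, 31937/32091, -78995/96273] = K·y
y = (KᵀK)⁻¹·Kᵀ·(x' − x̄) = [17, 6]
z = y + H·x̄ = [17, 6] + [-20, -9] = [-3, -3]

z = [-3, -3]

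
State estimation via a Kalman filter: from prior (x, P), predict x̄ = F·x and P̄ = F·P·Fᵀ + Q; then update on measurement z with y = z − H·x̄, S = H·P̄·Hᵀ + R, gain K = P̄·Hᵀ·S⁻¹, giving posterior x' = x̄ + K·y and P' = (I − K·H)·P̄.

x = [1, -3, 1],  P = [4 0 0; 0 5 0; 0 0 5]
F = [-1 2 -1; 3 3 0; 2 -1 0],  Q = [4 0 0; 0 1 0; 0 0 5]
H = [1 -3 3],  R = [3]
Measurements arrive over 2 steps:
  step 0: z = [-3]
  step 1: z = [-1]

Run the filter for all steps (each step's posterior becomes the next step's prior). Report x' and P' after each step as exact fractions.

step 0: x' = [-14/3, 44/15, 53/15], P' = [337/14 -83/14 -197/14; -83/14 1251/70 1367/70; -197/14 1367/70 1699/70]
step 1: x' = [863239/144289, -1300426/144289, -4911578/432867], P' = [4190583/144289 -6496854/144289 -7904835/144289; -6496854/144289 14400928/144289 16524870/144289; -7904835/144289 16524870/144289 19169872/144289]

step 0: x̄ = F·x = [-8, -6, 5]
step 0: P̄ = F·P·Fᵀ + Q = [33 18 -18; 18 82 9; -18 9 26]
step 0: y = z − H·x̄ = [-28]
step 0: S = H·P̄·Hᵀ + R = [630]
step 0: K = P̄·Hᵀ·S⁻¹ = [-5/42; -67/210; 11/210]
step 0: x' = x̄ + K·y = [-14/3, 44/15, 53/15]
step 0: P' = (I − K·H)·P̄ = [337/14 -83/14 -197/14; -83/14 1251/70 1367/70; -197/14 1367/70 1699/70]
step 1: x̄ = F·x = [7, -26/5, -184/15]
step 1: P̄ = F·P·Fᵀ + Q = [289/7 6/7 -461/7; 6/7 9512/35 2556/35; -461/7 2556/35 10001/70]
step 1: y = z − H·x̄ = [66/5]
step 1: S = H·P̄·Hᵀ + R = [144289/70]
step 1: K = P̄·Hᵀ·S⁻¹ = [-11120/144289; -41676/144289; 10057/144289]
step 1: x' = x̄ + K·y = [863239/144289, -1300426/144289, -4911578/432867]
step 1: P' = (I − K·H)·P̄ = [4190583/144289 -6496854/144289 -7904835/144289; -6496854/144289 14400928/144289 16524870/144289; -7904835/144289 16524870/144289 19169872/144289]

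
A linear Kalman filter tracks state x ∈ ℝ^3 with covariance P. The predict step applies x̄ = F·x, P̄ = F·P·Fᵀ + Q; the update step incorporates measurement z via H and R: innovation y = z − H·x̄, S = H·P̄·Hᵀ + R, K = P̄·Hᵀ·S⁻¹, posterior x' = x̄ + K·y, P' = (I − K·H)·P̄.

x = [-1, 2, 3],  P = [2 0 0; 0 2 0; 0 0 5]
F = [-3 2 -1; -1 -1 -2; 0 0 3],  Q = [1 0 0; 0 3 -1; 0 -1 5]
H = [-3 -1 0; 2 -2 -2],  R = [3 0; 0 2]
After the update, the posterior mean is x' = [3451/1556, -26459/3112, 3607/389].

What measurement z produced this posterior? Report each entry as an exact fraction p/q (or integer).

z = [2, 3]

x̄ = F·x = [4, -7, 9]
P̄ = F·P·Fᵀ + Q = [32 12 -15; 12 27 -31; -15 -31 50]
S = H·P̄·Hᵀ + R = [390 -242; -242 214]
K = P̄·Hᵀ·S⁻¹ = [-1543/6224 291/6224; -2869/12448 -1383/12448; -3/389 -127/389]
x' − x̄ = [-2773/1556, -4675/3112, 106/389] = K·y
y = (KᵀK)⁻¹·Kᵀ·(x' − x̄) = [7, -1]
z = y + H·x̄ = [7, -1] + [-5, 4] = [2, 3]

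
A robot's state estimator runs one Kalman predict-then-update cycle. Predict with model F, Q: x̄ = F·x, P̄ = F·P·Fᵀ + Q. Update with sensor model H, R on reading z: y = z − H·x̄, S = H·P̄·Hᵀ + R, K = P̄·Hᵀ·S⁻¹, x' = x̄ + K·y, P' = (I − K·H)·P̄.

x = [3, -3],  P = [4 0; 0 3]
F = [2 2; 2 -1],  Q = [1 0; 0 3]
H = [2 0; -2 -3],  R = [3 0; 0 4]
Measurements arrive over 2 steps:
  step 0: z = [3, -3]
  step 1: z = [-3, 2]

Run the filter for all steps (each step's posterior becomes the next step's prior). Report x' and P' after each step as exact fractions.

step 0: x̄ = F·x = [0, 9]
step 0: P̄ = F·P·Fᵀ + Q = [29 10; 10 22]
step 0: y = z − H·x̄ = [3, 24]
step 0: S = H·P̄·Hᵀ + R = [119 -176; -176 438]
step 0: K = P̄·Hᵀ·S⁻¹ = [4958/10573 -132/10573; -3188/10573 -3357/10573]
step 0: x' = x̄ + K·y = [11706/10573, 5025/10573]
step 0: P' = (I − K·H)·P̄ = [7437/10573 -4782/10573; -4782/10573 7664/10573]
step 1: x̄ = F·x = [33462/10573, 18387/10573]
step 1: P̄ = F·P·Fᵀ + Q = [32721/10573 4856/10573; 4856/10573 88259/10573]
step 1: y = z − H·x̄ = [-98643/10573, 143231/10573]
step 1: S = H·P̄·Hᵀ + R = [162603/10573 -160020/10573; -160020/10573 1025779/10573]
step 1: K = P̄·Hᵀ·S⁻¹ = [13486/35049 -30/1669; -25292/105147 -64673/211963]
step 1: x' = x̄ + K·y = [-7810/11683, -668266/4451223]
step 1: P' = (I − K·H)·P̄ = [6743/11683 -12646/35049; -12646/35049 8644616/13353669]

step 0: x' = [11706/10573, 5025/10573], P' = [7437/10573 -4782/10573; -4782/10573 7664/10573]
step 1: x' = [-7810/11683, -668266/4451223], P' = [6743/11683 -12646/35049; -12646/35049 8644616/13353669]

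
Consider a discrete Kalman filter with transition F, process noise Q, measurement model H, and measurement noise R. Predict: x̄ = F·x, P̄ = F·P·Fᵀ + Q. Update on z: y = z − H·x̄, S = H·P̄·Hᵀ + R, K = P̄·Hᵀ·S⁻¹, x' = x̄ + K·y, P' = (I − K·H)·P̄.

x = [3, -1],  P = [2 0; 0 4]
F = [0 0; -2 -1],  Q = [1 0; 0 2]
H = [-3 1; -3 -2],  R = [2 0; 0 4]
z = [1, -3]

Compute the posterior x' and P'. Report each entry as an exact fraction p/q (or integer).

x' = [3/31, 23/22]
P' = [4/31 0; 0 7/11]

x̄ = F·x = [0, -5]
P̄ = F·P·Fᵀ + Q = [1 0; 0 14]
y = z − H·x̄ = [6, -13]
S = H·P̄·Hᵀ + R = [25 -19; -19 69]
K = P̄·Hᵀ·S⁻¹ = [-6/31 -3/31; 7/22 -7/22]
x' = x̄ + K·y = [3/31, 23/22]
P' = (I − K·H)·P̄ = [4/31 0; 0 7/11]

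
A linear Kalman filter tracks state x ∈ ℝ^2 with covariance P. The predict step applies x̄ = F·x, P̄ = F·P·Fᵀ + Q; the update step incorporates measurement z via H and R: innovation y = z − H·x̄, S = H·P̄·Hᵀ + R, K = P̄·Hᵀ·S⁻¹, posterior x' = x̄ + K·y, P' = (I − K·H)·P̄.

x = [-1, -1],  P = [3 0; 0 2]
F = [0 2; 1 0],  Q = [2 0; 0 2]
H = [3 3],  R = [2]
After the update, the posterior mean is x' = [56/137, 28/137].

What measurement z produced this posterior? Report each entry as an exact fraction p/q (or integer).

x̄ = F·x = [-2, -1]
P̄ = F·P·Fᵀ + Q = [10 0; 0 5]
S = H·P̄·Hᵀ + R = [137]
K = P̄·Hᵀ·S⁻¹ = [30/137; 15/137]
x' − x̄ = [330/137, 165/137] = K·y
y = (KᵀK)⁻¹·Kᵀ·(x' − x̄) = [11]
z = y + H·x̄ = [11] + [-9] = [2]

z = [2]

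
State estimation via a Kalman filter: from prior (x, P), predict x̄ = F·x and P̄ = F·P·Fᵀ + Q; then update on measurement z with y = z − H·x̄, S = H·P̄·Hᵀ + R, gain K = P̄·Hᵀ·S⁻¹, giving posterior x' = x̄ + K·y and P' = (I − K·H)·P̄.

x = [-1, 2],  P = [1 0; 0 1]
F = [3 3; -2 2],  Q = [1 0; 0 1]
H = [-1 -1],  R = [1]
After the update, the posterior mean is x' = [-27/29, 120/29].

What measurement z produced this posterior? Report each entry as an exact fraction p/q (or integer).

z = [-3]

x̄ = F·x = [3, 6]
P̄ = F·P·Fᵀ + Q = [19 0; 0 9]
S = H·P̄·Hᵀ + R = [29]
K = P̄·Hᵀ·S⁻¹ = [-19/29; -9/29]
x' − x̄ = [-114/29, -54/29] = K·y
y = (KᵀK)⁻¹·Kᵀ·(x' − x̄) = [6]
z = y + H·x̄ = [6] + [-9] = [-3]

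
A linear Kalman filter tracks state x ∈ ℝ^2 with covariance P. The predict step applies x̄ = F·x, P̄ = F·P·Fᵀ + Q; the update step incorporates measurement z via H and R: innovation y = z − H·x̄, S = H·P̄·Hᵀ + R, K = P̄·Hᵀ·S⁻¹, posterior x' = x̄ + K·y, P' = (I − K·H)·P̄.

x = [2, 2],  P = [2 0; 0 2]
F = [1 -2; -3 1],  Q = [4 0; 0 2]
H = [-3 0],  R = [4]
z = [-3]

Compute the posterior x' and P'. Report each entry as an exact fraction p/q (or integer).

x' = [59/65, -79/13]
P' = [28/65 -4/13; -4/13 196/13]

x̄ = F·x = [-2, -4]
P̄ = F·P·Fᵀ + Q = [14 -10; -10 22]
y = z − H·x̄ = [-9]
S = H·P̄·Hᵀ + R = [130]
K = P̄·Hᵀ·S⁻¹ = [-21/65; 3/13]
x' = x̄ + K·y = [59/65, -79/13]
P' = (I − K·H)·P̄ = [28/65 -4/13; -4/13 196/13]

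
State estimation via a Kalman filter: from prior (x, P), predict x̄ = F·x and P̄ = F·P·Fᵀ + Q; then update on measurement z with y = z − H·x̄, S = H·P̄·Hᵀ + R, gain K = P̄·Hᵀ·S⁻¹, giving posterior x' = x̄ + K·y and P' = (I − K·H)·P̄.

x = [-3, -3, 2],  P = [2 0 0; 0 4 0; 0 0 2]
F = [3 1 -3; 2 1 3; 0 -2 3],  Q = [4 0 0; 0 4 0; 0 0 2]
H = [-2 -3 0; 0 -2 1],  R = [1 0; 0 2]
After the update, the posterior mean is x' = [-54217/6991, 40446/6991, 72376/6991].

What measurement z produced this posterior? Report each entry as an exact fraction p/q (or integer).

z = [-2, -1]

x̄ = F·x = [-18, -3, 12]
P̄ = F·P·Fᵀ + Q = [44 -2 -26; -2 34 10; -26 10 36]
S = H·P̄·Hᵀ + R = [459 218; 218 134]
K = P̄·Hᵀ·S⁻¹ = [-3096/6991 3889/6991; -244/6991 -2629/6991; -270/6991 1274/6991]
x' − x̄ = [71621/6991, 61419/6991, -11516/6991] = K·y
y = (KᵀK)⁻¹·Kᵀ·(x' − x̄) = [-47, -19]
z = y + H·x̄ = [-47, -19] + [45, 18] = [-2, -1]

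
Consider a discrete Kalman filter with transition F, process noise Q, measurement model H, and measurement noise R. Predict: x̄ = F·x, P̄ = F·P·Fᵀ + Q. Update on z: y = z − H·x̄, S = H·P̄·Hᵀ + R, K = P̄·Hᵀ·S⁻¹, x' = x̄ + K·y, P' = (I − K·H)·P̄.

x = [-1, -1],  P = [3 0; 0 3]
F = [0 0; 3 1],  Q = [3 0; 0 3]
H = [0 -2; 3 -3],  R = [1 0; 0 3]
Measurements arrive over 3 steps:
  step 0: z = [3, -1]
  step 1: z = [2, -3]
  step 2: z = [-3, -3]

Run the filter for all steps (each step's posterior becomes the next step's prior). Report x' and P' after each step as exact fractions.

step 0: x' = [-2217/1429, -1987/1429], P' = [696/1429 297/1429; 297/1429 330/1429]
step 1: x' = [-1002339/558799, -554911/558799], P' = [270210/558799 113967/558799; 113967/558799 126630/558799]
step 2: x' = [51450399/217092907, 274260017/217092907], P' = [104969496/217092907 44268471/217092907; 44268471/217092907 49187190/217092907]

step 0: x̄ = F·x = [0, -4]
step 0: P̄ = F·P·Fᵀ + Q = [3 0; 0 33]
step 0: y = z − H·x̄ = [-5, -13]
step 0: S = H·P̄·Hᵀ + R = [133 198; 198 327]
step 0: K = P̄·Hᵀ·S⁻¹ = [-594/1429 399/1429; -660/1429 -33/1429]
step 0: x' = x̄ + K·y = [-2217/1429, -1987/1429]
step 0: P' = (I − K·H)·P̄ = [696/1429 297/1429; 297/1429 330/1429]
step 1: x̄ = F·x = [0, -8638/1429]
step 1: P̄ = F·P·Fᵀ + Q = [3 0; 0 12663/1429]
step 1: y = z − H·x̄ = [-14418/1429, -30201/1429]
step 1: S = H·P̄·Hᵀ + R = [52081/1429 75978/1429; 75978/1429 156837/1429]
step 1: K = P̄·Hᵀ·S⁻¹ = [-227934/558799 156243/558799; -253260/558799 -12663/558799]
step 1: x' = x̄ + K·y = [-1002339/558799, -554911/558799]
step 1: P' = (I − K·H)·P̄ = [270210/558799 113967/558799; 113967/558799 126630/558799]
step 2: x̄ = F·x = [0, -3561928/558799]
step 2: P̄ = F·P·Fᵀ + Q = [3 0; 0 4918719/558799]
step 2: y = z − H·x̄ = [-8800253/558799, -12362181/558799]
step 2: S = H·P̄·Hᵀ + R = [20233675/558799 29512314/558799; 29512314/558799 61032441/558799]
step 2: K = P̄·Hᵀ·S⁻¹ = [-88536942/217092907 60701025/217092907; -98374380/217092907 -4918719/217092907]
step 2: x' = x̄ + K·y = [51450399/217092907, 274260017/217092907]
step 2: P' = (I − K·H)·P̄ = [104969496/217092907 44268471/217092907; 44268471/217092907 49187190/217092907]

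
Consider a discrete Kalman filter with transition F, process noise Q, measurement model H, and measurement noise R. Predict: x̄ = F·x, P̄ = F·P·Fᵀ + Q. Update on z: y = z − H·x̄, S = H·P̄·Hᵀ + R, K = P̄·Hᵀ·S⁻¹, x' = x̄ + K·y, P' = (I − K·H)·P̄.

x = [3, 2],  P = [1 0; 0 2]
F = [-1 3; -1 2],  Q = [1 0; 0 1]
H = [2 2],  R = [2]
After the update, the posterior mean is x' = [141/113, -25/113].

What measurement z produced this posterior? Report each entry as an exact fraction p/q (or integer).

z = [2]

x̄ = F·x = [3, 1]
P̄ = F·P·Fᵀ + Q = [20 13; 13 10]
S = H·P̄·Hᵀ + R = [226]
K = P̄·Hᵀ·S⁻¹ = [33/113; 23/113]
x' − x̄ = [-198/113, -138/113] = K·y
y = (KᵀK)⁻¹·Kᵀ·(x' − x̄) = [-6]
z = y + H·x̄ = [-6] + [8] = [2]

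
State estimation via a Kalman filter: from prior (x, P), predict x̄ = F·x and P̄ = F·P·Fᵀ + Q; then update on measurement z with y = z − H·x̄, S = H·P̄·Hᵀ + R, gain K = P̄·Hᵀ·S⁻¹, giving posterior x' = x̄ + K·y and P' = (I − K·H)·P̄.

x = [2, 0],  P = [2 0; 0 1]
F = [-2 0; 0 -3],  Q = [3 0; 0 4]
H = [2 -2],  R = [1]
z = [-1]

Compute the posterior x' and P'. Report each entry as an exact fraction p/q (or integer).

x̄ = F·x = [-4, 0]
P̄ = F·P·Fᵀ + Q = [11 0; 0 13]
y = z − H·x̄ = [7]
S = H·P̄·Hᵀ + R = [97]
K = P̄·Hᵀ·S⁻¹ = [22/97; -26/97]
x' = x̄ + K·y = [-234/97, -182/97]
P' = (I − K·H)·P̄ = [583/97 572/97; 572/97 585/97]

x' = [-234/97, -182/97]
P' = [583/97 572/97; 572/97 585/97]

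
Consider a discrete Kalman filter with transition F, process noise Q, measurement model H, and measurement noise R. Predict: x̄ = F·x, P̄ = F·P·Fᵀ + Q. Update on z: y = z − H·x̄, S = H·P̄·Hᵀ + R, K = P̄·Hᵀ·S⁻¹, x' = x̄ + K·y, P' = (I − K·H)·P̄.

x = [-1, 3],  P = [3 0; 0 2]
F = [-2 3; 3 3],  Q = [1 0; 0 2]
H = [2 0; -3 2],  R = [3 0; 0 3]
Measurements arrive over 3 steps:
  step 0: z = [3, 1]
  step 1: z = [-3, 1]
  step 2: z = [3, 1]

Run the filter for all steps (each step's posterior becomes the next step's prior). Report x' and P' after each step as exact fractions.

step 0: x̄ = F·x = [11, 6]
step 0: P̄ = F·P·Fᵀ + Q = [31 0; 0 47]
step 0: y = z − H·x̄ = [-19, 22]
step 0: S = H·P̄·Hᵀ + R = [127 -186; -186 470]
step 0: K = P̄·Hᵀ·S⁻¹ = [5921/12547 -279/25094; 8742/12547 5969/12547]
step 0: x' = x̄ + K·y = [22449/12547, 40502/12547]
step 0: P' = (I − K·H)·P̄ = [17763/25094 13113/12547; 13113/12547 28623/12547]
step 1: x̄ = F·x = [76608/12547, 188853/12547]
step 1: P̄ = F·P·Fᵀ + Q = [148324/12547 243657/12547; 243657/12547 1197337/25094]
step 1: y = z − H·x̄ = [-190857/12547, -135335/12547]
step 1: S = H·P̄·Hᵀ + R = [630937/12547 84684/12547; 84684/12547 843347/12547]
step 1: K = P̄·Hᵀ·S⁻¹ = [19653424/41836889 127026/41836889; 29607162/41836889 20162578/41836889]
step 1: x' = x̄ + K·y = [-44882778/41836889, -38129801/41836889]
step 1: P' = (I − K·H)·P̄ = [29480136/41836889 44410743/41836889; 44410743/41836889 193719963/83673778]
step 2: x̄ = F·x = [-24623847/41836889, -249037737/41836889]
step 2: P̄ = F·P·Fᵀ + Q = [997136701/83673778 1656182493/83673778; 1656182493/83673778 4040256419/83673778]
step 2: y = z − H·x̄ = [174758361/41836889, 466040822/41836889]
step 2: S = H·P̄·Hᵀ + R = [2119784069/41836889 320954883/41836889; 320954883/41836889 5512087403/83673778]
step 2: K = P̄·Hᵀ·S⁻¹ = [128912372326/274361006861 962864649/274361006861; 194331423138/274361006861 132265448197/274361006861]
step 2: x' = x̄ + K·y = [387730208073/274361006861, 651958010755/274361006861]
step 2: P' = (I − K·H)·P̄ = [193368558489/274361006861 291497134707/274361006861; 291497134707/274361006861 635643874356/274361006861]

step 0: x' = [22449/12547, 40502/12547], P' = [17763/25094 13113/12547; 13113/12547 28623/12547]
step 1: x' = [-44882778/41836889, -38129801/41836889], P' = [29480136/41836889 44410743/41836889; 44410743/41836889 193719963/83673778]
step 2: x' = [387730208073/274361006861, 651958010755/274361006861], P' = [193368558489/274361006861 291497134707/274361006861; 291497134707/274361006861 635643874356/274361006861]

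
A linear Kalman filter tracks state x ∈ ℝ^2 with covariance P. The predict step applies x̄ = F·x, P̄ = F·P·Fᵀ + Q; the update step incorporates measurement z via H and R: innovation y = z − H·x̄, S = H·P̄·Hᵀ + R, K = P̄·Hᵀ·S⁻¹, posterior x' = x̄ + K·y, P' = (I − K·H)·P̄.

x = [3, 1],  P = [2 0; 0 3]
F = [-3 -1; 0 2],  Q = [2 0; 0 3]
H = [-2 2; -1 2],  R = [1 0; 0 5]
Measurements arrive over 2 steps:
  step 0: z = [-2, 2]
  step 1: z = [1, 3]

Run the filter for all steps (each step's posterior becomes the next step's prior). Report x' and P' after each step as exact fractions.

step 0: x̄ = F·x = [-10, 2]
step 0: P̄ = F·P·Fᵀ + Q = [23 -6; -6 15]
step 0: y = z − H·x̄ = [-26, -12]
step 0: S = H·P̄·Hᵀ + R = [201 142; 142 112]
step 0: K = P̄·Hᵀ·S⁻¹ = [-763/1174 1201/2348; -102/587 318/587]
step 0: x' = x̄ + K·y = [446/587, 10/587]
step 0: P' = (I − K·H)·P̄ = [7531/2348 1692/587; 1692/587 1641/587]
step 1: x̄ = F·x = [-1348/587, 20/587]
step 1: P̄ = F·P·Fᵀ + Q = [119647/2348 -13434/587; -13434/587 8325/587]
step 1: y = z − H·x̄ = [-2149/587, 373/587]
step 1: S = H·P̄·Hᵀ + R = [261006/587 347455/1174; 347455/1174 479531/2348]
step 1: K = P̄·Hᵀ·S⁻¹ = [-3602122/7556203 1641173/7556203; -63786/7556203 1988628/7556203]
step 1: x' = x̄ + K·y = [-3122051/7556203, 1754614/7556203]
step 1: P' = (I − K·H)·P̄ = [11807987/7556203 10006926/7556203; 10006926/7556203 9975033/7556203]

step 0: x' = [446/587, 10/587], P' = [7531/2348 1692/587; 1692/587 1641/587]
step 1: x' = [-3122051/7556203, 1754614/7556203], P' = [11807987/7556203 10006926/7556203; 10006926/7556203 9975033/7556203]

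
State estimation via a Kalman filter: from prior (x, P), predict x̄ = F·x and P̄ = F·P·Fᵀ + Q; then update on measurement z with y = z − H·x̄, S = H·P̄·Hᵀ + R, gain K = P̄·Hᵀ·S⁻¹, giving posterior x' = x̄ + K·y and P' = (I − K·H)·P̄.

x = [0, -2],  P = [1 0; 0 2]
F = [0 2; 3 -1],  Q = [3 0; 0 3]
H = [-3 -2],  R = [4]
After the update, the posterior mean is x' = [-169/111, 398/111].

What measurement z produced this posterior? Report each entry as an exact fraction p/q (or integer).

z = [-3]

x̄ = F·x = [-4, 2]
P̄ = F·P·Fᵀ + Q = [11 -4; -4 14]
S = H·P̄·Hᵀ + R = [111]
K = P̄·Hᵀ·S⁻¹ = [-25/111; -16/111]
x' − x̄ = [275/111, 176/111] = K·y
y = (KᵀK)⁻¹·Kᵀ·(x' − x̄) = [-11]
z = y + H·x̄ = [-11] + [8] = [-3]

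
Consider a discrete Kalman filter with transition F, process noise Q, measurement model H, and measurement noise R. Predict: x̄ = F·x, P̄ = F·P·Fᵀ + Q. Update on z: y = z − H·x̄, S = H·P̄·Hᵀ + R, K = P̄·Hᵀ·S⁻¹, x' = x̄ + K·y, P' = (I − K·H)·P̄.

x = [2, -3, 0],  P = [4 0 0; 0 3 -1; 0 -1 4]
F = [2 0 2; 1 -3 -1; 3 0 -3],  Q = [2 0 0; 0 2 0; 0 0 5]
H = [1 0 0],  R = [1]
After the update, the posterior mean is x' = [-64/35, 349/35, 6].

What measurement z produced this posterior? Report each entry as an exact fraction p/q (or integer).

z = [-2]

x̄ = F·x = [4, 11, 6]
P̄ = F·P·Fᵀ + Q = [34 6 0; 6 31 15; 0 15 77]
S = H·P̄·Hᵀ + R = [35]
K = P̄·Hᵀ·S⁻¹ = [34/35; 6/35; 0]
x' − x̄ = [-204/35, -36/35, 0] = K·y
y = (KᵀK)⁻¹·Kᵀ·(x' − x̄) = [-6]
z = y + H·x̄ = [-6] + [4] = [-2]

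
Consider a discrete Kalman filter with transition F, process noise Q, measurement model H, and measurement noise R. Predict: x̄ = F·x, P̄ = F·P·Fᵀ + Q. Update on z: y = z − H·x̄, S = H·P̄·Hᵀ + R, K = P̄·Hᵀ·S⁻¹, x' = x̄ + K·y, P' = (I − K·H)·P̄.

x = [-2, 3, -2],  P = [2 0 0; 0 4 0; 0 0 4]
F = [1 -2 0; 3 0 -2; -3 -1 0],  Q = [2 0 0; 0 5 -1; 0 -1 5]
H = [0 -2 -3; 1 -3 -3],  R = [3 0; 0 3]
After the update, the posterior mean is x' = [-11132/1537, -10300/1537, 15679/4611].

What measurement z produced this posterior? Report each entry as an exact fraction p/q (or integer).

z = [3, 3]

x̄ = F·x = [-8, -2, 3]
P̄ = F·P·Fᵀ + Q = [20 6 2; 6 39 -19; 2 -19 27]
S = H·P̄·Hᵀ + R = [174 174; 174 227]
K = P̄·Hᵀ·S⁻¹ = [-565/1537 14/53; 1543/3074 -33/53; -5933/9222 21/53]
x' − x̄ = [1164/1537, -7226/1537, 1846/4611] = K·y
y = (KᵀK)⁻¹·Kᵀ·(x' − x̄) = [8, 14]
z = y + H·x̄ = [8, 14] + [-5, -11] = [3, 3]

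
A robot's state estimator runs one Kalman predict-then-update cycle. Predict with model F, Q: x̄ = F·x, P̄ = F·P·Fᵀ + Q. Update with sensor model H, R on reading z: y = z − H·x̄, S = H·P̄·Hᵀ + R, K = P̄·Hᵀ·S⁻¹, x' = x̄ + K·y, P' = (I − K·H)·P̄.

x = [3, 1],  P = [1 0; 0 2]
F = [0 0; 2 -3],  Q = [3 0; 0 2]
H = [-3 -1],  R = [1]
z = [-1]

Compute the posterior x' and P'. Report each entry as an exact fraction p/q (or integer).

x' = [-9/26, 27/13]
P' = [75/52 -54/13; -54/13 168/13]

x̄ = F·x = [0, 3]
P̄ = F·P·Fᵀ + Q = [3 0; 0 24]
y = z − H·x̄ = [2]
S = H·P̄·Hᵀ + R = [52]
K = P̄·Hᵀ·S⁻¹ = [-9/52; -6/13]
x' = x̄ + K·y = [-9/26, 27/13]
P' = (I − K·H)·P̄ = [75/52 -54/13; -54/13 168/13]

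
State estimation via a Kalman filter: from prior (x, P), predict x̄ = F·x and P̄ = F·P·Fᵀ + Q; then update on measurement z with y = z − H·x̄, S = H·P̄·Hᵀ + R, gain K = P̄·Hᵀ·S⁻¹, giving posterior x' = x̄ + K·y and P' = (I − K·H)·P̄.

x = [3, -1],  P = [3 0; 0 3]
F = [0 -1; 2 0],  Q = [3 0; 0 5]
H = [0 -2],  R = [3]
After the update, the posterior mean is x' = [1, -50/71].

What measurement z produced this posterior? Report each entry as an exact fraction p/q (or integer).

z = [2]

x̄ = F·x = [1, 6]
P̄ = F·P·Fᵀ + Q = [6 0; 0 17]
S = H·P̄·Hᵀ + R = [71]
K = P̄·Hᵀ·S⁻¹ = [0; -34/71]
x' − x̄ = [0, -476/71] = K·y
y = (KᵀK)⁻¹·Kᵀ·(x' − x̄) = [14]
z = y + H·x̄ = [14] + [-12] = [2]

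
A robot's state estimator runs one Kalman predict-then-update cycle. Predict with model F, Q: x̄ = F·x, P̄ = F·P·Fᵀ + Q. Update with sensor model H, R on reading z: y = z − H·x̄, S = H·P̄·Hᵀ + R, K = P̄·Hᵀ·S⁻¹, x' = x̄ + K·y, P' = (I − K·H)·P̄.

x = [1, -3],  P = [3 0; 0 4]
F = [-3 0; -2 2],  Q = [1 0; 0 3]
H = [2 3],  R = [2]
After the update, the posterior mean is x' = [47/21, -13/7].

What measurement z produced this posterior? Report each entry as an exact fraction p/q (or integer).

x̄ = F·x = [-3, -8]
P̄ = F·P·Fᵀ + Q = [28 18; 18 31]
S = H·P̄·Hᵀ + R = [609]
K = P̄·Hᵀ·S⁻¹ = [110/609; 43/203]
x' − x̄ = [110/21, 43/7] = K·y
y = (KᵀK)⁻¹·Kᵀ·(x' − x̄) = [29]
z = y + H·x̄ = [29] + [-30] = [-1]

z = [-1]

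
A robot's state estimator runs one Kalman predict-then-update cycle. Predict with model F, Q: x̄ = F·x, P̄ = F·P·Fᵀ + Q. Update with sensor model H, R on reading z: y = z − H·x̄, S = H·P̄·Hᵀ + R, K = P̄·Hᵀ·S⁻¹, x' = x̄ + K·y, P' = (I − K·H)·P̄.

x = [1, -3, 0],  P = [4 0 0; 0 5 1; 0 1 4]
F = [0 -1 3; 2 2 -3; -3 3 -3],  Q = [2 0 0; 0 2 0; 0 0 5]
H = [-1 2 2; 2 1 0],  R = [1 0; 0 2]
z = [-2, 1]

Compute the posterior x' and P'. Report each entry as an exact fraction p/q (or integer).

x̄ = F·x = [3, -4, -12]
P̄ = F·P·Fᵀ + Q = [37 -37 -39; -37 62 27; -39 27 104]
y = z − H·x̄ = [33, -1]
S = H·P̄·Hᵀ + R = [1222 -163; -163 64]
K = P̄·Hᵀ·S⁻¹ = [-6065/51639 14407/51639; 11804/51639 20381/51639; 10951/51639 -13259/51639]
x' = x̄ + K·y = [-59635/51639, 162595/51639, -245026/51639]
P' = (I − K·H)·P̄ = [231299/51639 -433784/51639 546401/51639; -433784/51639 908330/51639 -1119320/51639; 546401/51639 -1119320/51639 1397996/51639]

x' = [-59635/51639, 162595/51639, -245026/51639]
P' = [231299/51639 -433784/51639 546401/51639; -433784/51639 908330/51639 -1119320/51639; 546401/51639 -1119320/51639 1397996/51639]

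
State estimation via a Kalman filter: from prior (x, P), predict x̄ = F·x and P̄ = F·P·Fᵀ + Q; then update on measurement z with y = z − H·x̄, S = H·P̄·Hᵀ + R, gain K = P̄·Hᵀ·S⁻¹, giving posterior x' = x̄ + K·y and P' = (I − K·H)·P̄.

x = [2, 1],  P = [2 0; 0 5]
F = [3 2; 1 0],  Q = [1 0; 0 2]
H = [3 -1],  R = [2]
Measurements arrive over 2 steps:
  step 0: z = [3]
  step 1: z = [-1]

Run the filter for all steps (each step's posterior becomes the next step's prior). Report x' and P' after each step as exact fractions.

step 0: x̄ = F·x = [8, 2]
step 0: P̄ = F·P·Fᵀ + Q = [39 6; 6 4]
step 0: y = z − H·x̄ = [-19]
step 0: S = H·P̄·Hᵀ + R = [321]
step 0: K = P̄·Hᵀ·S⁻¹ = [37/107; 14/321]
step 0: x' = x̄ + K·y = [153/107, 376/321]
step 0: P' = (I − K·H)·P̄ = [66/107 124/107; 124/107 1088/321]
step 1: x̄ = F·x = [2129/321, 153/107]
step 1: P̄ = F·P·Fᵀ + Q = [10919/321 446/107; 446/107 280/107]
step 1: y = z − H·x̄ = [-2083/107]
step 1: S = H·P̄·Hᵀ + R = [30575/107]
step 1: K = P̄·Hᵀ·S⁻¹ = [10473/30575; 1058/30575]
step 1: x' = x̄ + K·y = [-3286/91725, 23123/30575]
step 1: P' = (I − K·H)·P̄ = [44834/91725 23888/30575; 23888/30575 69548/30575]

step 0: x' = [153/107, 376/321], P' = [66/107 124/107; 124/107 1088/321]
step 1: x' = [-3286/91725, 23123/30575], P' = [44834/91725 23888/30575; 23888/30575 69548/30575]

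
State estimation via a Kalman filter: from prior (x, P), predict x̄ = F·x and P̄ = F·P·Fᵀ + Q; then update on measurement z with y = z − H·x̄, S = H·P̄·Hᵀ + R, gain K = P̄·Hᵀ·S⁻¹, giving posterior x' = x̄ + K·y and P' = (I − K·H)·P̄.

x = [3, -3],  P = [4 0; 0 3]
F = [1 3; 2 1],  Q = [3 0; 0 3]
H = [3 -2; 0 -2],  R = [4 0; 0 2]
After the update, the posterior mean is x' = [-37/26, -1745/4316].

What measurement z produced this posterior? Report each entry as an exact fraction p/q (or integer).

z = [-3, 1]

x̄ = F·x = [-6, 3]
P̄ = F·P·Fᵀ + Q = [34 17; 17 22]
S = H·P̄·Hᵀ + R = [194 -14; -14 90]
K = P̄·Hᵀ·S⁻¹ = [17/52 -17/52; 7/8632 -4219/8632]
x' − x̄ = [119/26, -14693/4316] = K·y
y = (KᵀK)⁻¹·Kᵀ·(x' − x̄) = [21, 7]
z = y + H·x̄ = [21, 7] + [-24, -6] = [-3, 1]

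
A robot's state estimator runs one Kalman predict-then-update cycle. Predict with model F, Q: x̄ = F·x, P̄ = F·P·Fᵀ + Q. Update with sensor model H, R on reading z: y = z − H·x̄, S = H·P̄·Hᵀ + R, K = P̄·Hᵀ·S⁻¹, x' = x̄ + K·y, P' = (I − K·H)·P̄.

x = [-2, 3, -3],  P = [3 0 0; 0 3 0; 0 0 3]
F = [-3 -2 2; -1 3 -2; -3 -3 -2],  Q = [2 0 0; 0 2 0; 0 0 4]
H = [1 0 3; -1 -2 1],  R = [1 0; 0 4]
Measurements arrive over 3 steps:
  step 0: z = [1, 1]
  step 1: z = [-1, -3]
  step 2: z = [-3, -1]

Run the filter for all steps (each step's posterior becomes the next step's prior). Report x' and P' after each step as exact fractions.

step 0: x' = [-975074/127553, 654863/127553, 369125/127553], P' = [3374285/127553 -2233091/127553 -1117033/127553; -2233091/127553 1605223/127553 746175/127553; -1117033/127553 746175/127553 383921/127553]
step 1: x' = [9246959908/5880598867, 14463850613/41164192069, -35046615897/41164192069], P' = [21725235602/5880598867 -11670710730/5880598867 -6734564822/5880598867; -11670710730/5880598867 83442890632/41164192069 27186147042/41164192069; -6734564822/5880598867 27186147042/41164192069 19086921090/41164192069]
step 2: x' = [-492546528352696/190204154676785, 325258847417507/190204154676785, -30185350984311/190204154676785], P' = [3487167677568352/951020773383925 -1891467369268704/951020773383925 -1081135493058768/951020773383925; -1891467369268704/951020773383925 1929270119831258/951020773383925 629186472148736/951020773383925; -1081135493058768/951020773383925 629186472148736/951020773383925 438533704741012/951020773383925]

step 0: x̄ = F·x = [-6, 17, 3]
step 0: P̄ = F·P·Fᵀ + Q = [53 -21 33; -21 44 -6; 33 -6 70]
step 0: y = z − H·x̄ = [-2, 26]
step 0: S = H·P̄·Hᵀ + R = [882 169; 169 177]
step 0: K = P̄·Hᵀ·S⁻¹ = [23186/127553 -6284/127553; 5434/127553 -57795/127553; 34730/127553 2151/127553]
step 0: x' = x̄ + K·y = [-975074/127553, 654863/127553, 369125/127553]
step 0: P' = (I − K·H)·P̄ = [3374285/127553 -2233091/127553 -1117033/127553; -2233091/127553 1605223/127553 746175/127553; -1117033/127553 746175/127553 383921/127553]
step 1: x̄ = F·x = [2353746/127553, 2201413/127553, 222383/127553]
step 1: P̄ = F·P·Fᵀ + Q = [19218151/127553 17581088/127553 3475504/127553; 17581088/127553 19588396/127553 1673814/127553; 3475504/127553 1673814/127553 2215534/127553]
step 1: y = z − H·x̄ = [-3148448/127553, 6151530/127553]
step 1: S = H·P̄·Hᵀ + R = [60138534/127553 -64727617/127553; -64727617/127553 156975569/127553]
step 1: K = P̄·Hᵀ·S⁻¹ = [1521541136/5880598867 -1279594741/5880598867; -136533984/41164192069 -14501164778/41164192069; 10118809516/41164192069 2964145190/41164192069]
step 1: x' = x̄ + K·y = [9246959908/5880598867, 14463850613/41164192069, -35046615897/41164192069]
step 1: P' = (I − K·H)·P̄ = [21725235602/5880598867 -11670710730/5880598867 -6734564822/5880598867; -11670710730/5880598867 83442890632/41164192069 27186147042/41164192069; -6734564822/5880598867 27186147042/41164192069 19086921090/41164192069]
step 2: x̄ = F·x = [-293207091088/41164192069, 48756064277/41164192069, -167484478113/41164192069]
step 2: P̄ = F·P·Fᵀ + Q = [1229012041344/41164192069 534383400664/41164192069 513202581624/41164192069; 534383400664/41164192069 1037107004540/41164192069 -105374163058/41164192069; 513202581624/41164192069 -105374163058/41164192069 650701078726/41164192069]
step 2: y = z − H·x̄ = [672167949220/41164192069, -9910668070/5880598867]
step 2: S = H·P̄·Hᵀ + R = [10205701431691/41164192069 -105690827342/5880598867; -105690827342/5880598867 1103631856878/5880598867]
step 2: K = P̄·Hᵀ·S⁻¹ = [243761198392048/951020773383925 -196342108022428/951020773383925; -3907952822496/951020773383925 -334471599561269/951020773383925; 234465621164268/951020773383925 65324063375577/951020773383925]
step 2: x' = x̄ + K·y = [-492546528352696/190204154676785, 325258847417507/190204154676785, -30185350984311/190204154676785]
step 2: P' = (I − K·H)·P̄ = [3487167677568352/951020773383925 -1891467369268704/951020773383925 -1081135493058768/951020773383925; -1891467369268704/951020773383925 1929270119831258/951020773383925 629186472148736/951020773383925; -1081135493058768/951020773383925 629186472148736/951020773383925 438533704741012/951020773383925]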